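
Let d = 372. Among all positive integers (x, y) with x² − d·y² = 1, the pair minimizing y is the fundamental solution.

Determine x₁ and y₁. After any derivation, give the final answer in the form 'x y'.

12151 630

[19; 3,2,12,2,3,38] for √372; ℓ=6 ⇒ convergent index 5
a_0=19:  p_0=19·1+0=19,  q_0=19·0+1=1
a_1=3:  p_1=3·19+1=58,  q_1=3·1+0=3
a_2=2:  p_2=2·58+19=135,  q_2=2·3+1=7
a_3=12:  p_3=12·135+58=1678,  q_3=12·7+3=87
a_4=2:  p_4=2·1678+135=3491,  q_4=2·87+7=181
a_5=3:  p_5=3·3491+1678=12151,  q_5=3·181+87=630
→ (12151, 630).  Check: 12151²=147646801, 372·630²=147646800, difference 1.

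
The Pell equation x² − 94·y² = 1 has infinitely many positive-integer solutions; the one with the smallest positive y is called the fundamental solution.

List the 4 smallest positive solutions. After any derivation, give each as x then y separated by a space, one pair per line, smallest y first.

√94 = [9; 1,2,3,1,1,…,2,1,18, …], period ℓ=16 (even) → k=15
k=0  a_k=9  p_k/q_k = 9/1
k=1  a_k=1  p_k/q_k = 10/1
…
k=3  a_k=3  p_k/q_k = 97/10
k=4  a_k=1  p_k/q_k = 126/13
…
k=6  a_k=5  p_k/q_k = 1241/128
k=7  a_k=1  p_k/q_k = 1464/151
k=8  a_k=8  p_k/q_k = 12953/1336
k=9  a_k=1  p_k/q_k = 14417/1487
k=10  a_k=5  p_k/q_k = 85038/8771
k=11  a_k=1  p_k/q_k = 99455/10258
k=12  a_k=1  p_k/q_k = 184493/19029
k=13  a_k=3  p_k/q_k = 652934/67345
k=14  a_k=2  p_k/q_k = 1490361/153719
k=15  a_k=1  p_k/q_k = 2143295/221064
fundamental: x₁=2143295, y₁=221064  (since 4593713457025 − 94·48869292096 = 1)
(2143295+221064√94)^2 = 9187426914049 + 947610731760√94
(2143295+221064√94)^3 = 39382732335491159615 + 4062018686654877336√94
(2143295+221064√94)^4 = 168817626601983862467148801 + 17412208682026983028992480√94

2143295 221064
9187426914049 947610731760
39382732335491159615 4062018686654877336
168817626601983862467148801 17412208682026983028992480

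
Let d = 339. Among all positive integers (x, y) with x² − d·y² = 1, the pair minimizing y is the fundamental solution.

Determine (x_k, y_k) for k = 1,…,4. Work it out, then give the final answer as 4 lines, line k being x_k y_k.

d=339: √d = [18; 2,2,2,1,17,1,2,2,2,36] (ℓ=10, even), read p_9/q_9
k=0  a_k=18  p_k/q_k = 18/1
k=1  a_k=2  p_k/q_k = 37/2
k=2  a_k=2  p_k/q_k = 92/5
k=3  a_k=2  p_k/q_k = 221/12
…
k=6  a_k=1  p_k/q_k = 5855/318
k=7  a_k=2  p_k/q_k = 17252/937
k=8  a_k=2  p_k/q_k = 40359/2192
k=9  a_k=2  p_k/q_k = 97970/5321
fundamental: x₁=97970, y₁=5321  (since 9598120900 − 339·28313041 = 1)
n=2: (97970,5321)∘(97970,5321) = (97970·97970+339·5321·5321, 97970·5321+5321·97970) = (19196241799,1042596740)
n=3: (19196241799,1042596740)∘(97970,5321) = (97970·19196241799+339·5321·1042596740, 97970·1042596740+5321·19196241799) = (3761311617998090,204286405230279)
n=4: (3761311617998090,204286405230279)∘(97970,5321) = (97970·3761311617998090+339·5321·204286405230279, 97970·204286405230279+5321·3761311617998090) = (736991398411349512801,40027878239778270520)

97970 5321
19196241799 1042596740
3761311617998090 204286405230279
736991398411349512801 40027878239778270520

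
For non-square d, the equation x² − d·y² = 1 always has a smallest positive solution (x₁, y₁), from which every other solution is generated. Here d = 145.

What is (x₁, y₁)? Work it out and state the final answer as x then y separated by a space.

289 24

d=145: √d = [12; 24] (ℓ=1, odd), read p_1/q_1
i=0: a=12 ⇒ p=12, q=1
i=1: a=24 ⇒ p=289, q=24
(x₁, y₁) = (289, 24);  289² − 145·24² = 1 ✓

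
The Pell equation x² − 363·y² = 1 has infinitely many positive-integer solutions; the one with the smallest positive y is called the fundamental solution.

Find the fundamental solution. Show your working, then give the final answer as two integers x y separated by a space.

362 19

√363 = [19; 19,38, …], period ℓ=2 (even) → k=1
step 0: (19, 1)  from 19·(1,0) + (0,1)
step 1: (362, 19)  from 19·(19,1) + (1,0)
→ (362, 19).  Check: 362²=131044, 363·19²=131043, difference 1.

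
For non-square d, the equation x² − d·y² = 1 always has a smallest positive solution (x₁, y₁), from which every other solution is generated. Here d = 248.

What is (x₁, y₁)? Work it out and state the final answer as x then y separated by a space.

63 4

d=248: √d = [15; 1,2,1,30] (ℓ=4, even), read p_3/q_3
step 0: (15, 1)  from 15·(1,0) + (0,1)
step 1: (16, 1)  from 1·(15,1) + (1,0)
step 2: (47, 3)  from 2·(16,1) + (15,1)
step 3: (63, 4)  from 1·(47,3) + (16,1)
→ (63, 4).  Check: 63²=3969, 248·4²=3968, difference 1.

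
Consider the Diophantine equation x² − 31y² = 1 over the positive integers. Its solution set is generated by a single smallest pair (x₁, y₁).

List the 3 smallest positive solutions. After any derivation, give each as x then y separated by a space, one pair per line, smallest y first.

d=31: √d = [5; 1,1,3,5,3,1,1,10] (ℓ=8, even), read p_7/q_7
step 0: (5, 1)  from 5·(1,0) + (0,1)
…
step 2: (11, 2)  from 1·(6,1) + (5,1)
step 3: (39, 7)  from 3·(11,2) + (6,1)
step 4: (206, 37)  from 5·(39,7) + (11,2)
step 5: (657, 118)  from 3·(206,37) + (39,7)
step 6: (863, 155)  from 1·(657,118) + (206,37)
step 7: (1520, 273)  from 1·(863,155) + (657,118)
(x₁, y₁) = (1520, 273);  1520² − 31·273² = 1 ✓
(x_2, y_2) = (1520·1520 + 31·273·273, 1520·273 + 273·1520) = (4620799, 829920)
(x_3, y_3) = (1520·4620799 + 31·273·829920, 1520·829920 + 273·4620799) = (14047227440, 2522956527)

1520 273
4620799 829920
14047227440 2522956527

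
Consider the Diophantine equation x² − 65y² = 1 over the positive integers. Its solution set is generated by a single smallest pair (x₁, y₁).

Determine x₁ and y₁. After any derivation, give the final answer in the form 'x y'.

√65 → a₀=8, period (16); ℓ=1 odd so k=1
k=0  a_k=8  p_k/q_k = 8/1
k=1  a_k=16  p_k/q_k = 129/16
→ (129, 16).  Check: 129²=16641, 65·16²=16640, difference 1.

129 16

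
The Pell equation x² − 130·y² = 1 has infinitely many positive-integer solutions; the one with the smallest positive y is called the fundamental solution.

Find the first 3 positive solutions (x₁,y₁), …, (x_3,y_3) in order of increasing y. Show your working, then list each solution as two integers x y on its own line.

6499 570
84474001 7408860
1097993058499 96300361710

√130 → a₀=11, period (2,2,22); ℓ=3 odd so k=5
a_0=11:  p_0=11·1+0=11,  q_0=11·0+1=1
…
a_2=2:  p_2=2·23+11=57,  q_2=2·2+1=5
a_3=22:  p_3=22·57+23=1277,  q_3=22·5+2=112
a_4=2:  p_4=2·1277+57=2611,  q_4=2·112+5=229
a_5=2:  p_5=2·2611+1277=6499,  q_5=2·229+112=570
(x₁, y₁) = (6499, 570);  6499² − 130·570² = 1 ✓
k=2:  x_2 = 6499·6499+130·570·570 = 84474001,  y_2 = 6499·570+570·6499 = 7408860
k=3:  x_3 = 6499·84474001+130·570·7408860 = 1097993058499,  y_3 = 6499·7408860+570·84474001 = 96300361710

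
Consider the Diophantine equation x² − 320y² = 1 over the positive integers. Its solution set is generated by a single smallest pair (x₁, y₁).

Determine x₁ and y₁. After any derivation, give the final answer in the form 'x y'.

161 9

√320 → a₀=17, period (1,7,1,34); ℓ=4 even so k=3
k=0  a_k=17  p_k/q_k = 17/1
…
k=2  a_k=7  p_k/q_k = 143/8
k=3  a_k=1  p_k/q_k = 161/9
fundamental: x₁=161, y₁=9  (since 25921 − 320·81 = 1)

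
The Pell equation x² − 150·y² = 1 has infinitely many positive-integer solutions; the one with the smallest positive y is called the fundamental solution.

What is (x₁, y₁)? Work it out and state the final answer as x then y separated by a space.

[12; 4,24] for √150; ℓ=2 ⇒ convergent index 1
a_0=12:  p_0=12·1+0=12,  q_0=12·0+1=1
a_1=4:  p_1=4·12+1=49,  q_1=4·1+0=4
→ (49, 4).  Check: 49²=2401, 150·4²=2400, difference 1.

49 4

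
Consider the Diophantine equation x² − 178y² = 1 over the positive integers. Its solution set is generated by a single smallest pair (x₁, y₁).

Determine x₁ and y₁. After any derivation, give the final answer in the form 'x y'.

√178 = [13; 2,1,12,1,2,26, …], period ℓ=6 (even) → k=5
step 0: (13, 1)  from 13·(1,0) + (0,1)
step 1: (27, 2)  from 2·(13,1) + (1,0)
…
step 4: (547, 41)  from 1·(507,38) + (40,3)
step 5: (1601, 120)  from 2·(547,41) + (507,38)
→ (1601, 120).  Check: 1601²=2563201, 178·120²=2563200, difference 1.

1601 120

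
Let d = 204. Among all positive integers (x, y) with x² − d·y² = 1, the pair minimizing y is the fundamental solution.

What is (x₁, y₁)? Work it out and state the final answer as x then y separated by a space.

[14; 3,1,1,6,1,1,3,28] for √204; ℓ=8 ⇒ convergent index 7
i=0: a=14 ⇒ p=14, q=1
i=1: a=3 ⇒ p=43, q=3
…
i=3: a=1 ⇒ p=100, q=7
i=4: a=6 ⇒ p=657, q=46
i=5: a=1 ⇒ p=757, q=53
i=6: a=1 ⇒ p=1414, q=99
i=7: a=3 ⇒ p=4999, q=350
(x₁, y₁) = (4999, 350);  4999² − 204·350² = 1 ✓

4999 350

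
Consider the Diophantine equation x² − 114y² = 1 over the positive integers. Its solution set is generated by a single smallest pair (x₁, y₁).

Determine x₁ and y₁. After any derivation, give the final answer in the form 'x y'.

[10; 1,2,10,2,1,20] for √114; ℓ=6 ⇒ convergent index 5
step 0: (10, 1)  from 10·(1,0) + (0,1)
…
step 4: (694, 65)  from 2·(331,31) + (32,3)
step 5: (1025, 96)  from 1·(694,65) + (331,31)
fundamental: x₁=1025, y₁=96  (since 1050625 − 114·9216 = 1)

1025 96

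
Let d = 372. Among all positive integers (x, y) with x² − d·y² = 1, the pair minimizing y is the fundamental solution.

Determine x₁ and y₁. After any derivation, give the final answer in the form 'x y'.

12151 630

√372 = [19; 3,2,12,2,3,38, …], period ℓ=6 (even) → k=5
step 0: (19, 1)  from 19·(1,0) + (0,1)
step 1: (58, 3)  from 3·(19,1) + (1,0)
step 2: (135, 7)  from 2·(58,3) + (19,1)
…
step 4: (3491, 181)  from 2·(1678,87) + (135,7)
step 5: (12151, 630)  from 3·(3491,181) + (1678,87)
(x₁, y₁) = (12151, 630);  12151² − 372·630² = 1 ✓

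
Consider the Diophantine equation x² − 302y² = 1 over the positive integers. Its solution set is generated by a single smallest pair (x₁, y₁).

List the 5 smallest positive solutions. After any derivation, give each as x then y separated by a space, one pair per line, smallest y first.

4276623 246092
36579008568257 2104885414632
312869258720405635599 18003602753159249380
2676047735673238042056036097 153989243234046232237072848
22888894590955867721004902116885263 1317107878734614996094061229615228

√302 → a₀=17, period (2,1,1,1,4,…,1,2,34); ℓ=16 even so k=15
k=0  a_k=17  p_k/q_k = 17/1
k=1  a_k=2  p_k/q_k = 35/2
…
k=4  a_k=1  p_k/q_k = 139/8
…
k=7  a_k=1  p_k/q_k = 2068/119
…
k=12  a_k=1  p_k/q_k = 574956/33085
k=13  a_k=1  p_k/q_k = 1042237/59974
k=14  a_k=1  p_k/q_k = 1617193/93059
k=15  a_k=2  p_k/q_k = 4276623/246092
(x₁, y₁) = (4276623, 246092);  4276623² − 302·246092² = 1 ✓
(4276623+246092√302)^2 = 36579008568257 + 2104885414632√302
(4276623+246092√302)^3 = 312869258720405635599 + 18003602753159249380√302
(4276623+246092√302)^4 = 2676047735673238042056036097 + 153989243234046232237072848√302
(4276623+246092√302)^5 = 22888894590955867721004902116885263 + 1317107878734614996094061229615228√302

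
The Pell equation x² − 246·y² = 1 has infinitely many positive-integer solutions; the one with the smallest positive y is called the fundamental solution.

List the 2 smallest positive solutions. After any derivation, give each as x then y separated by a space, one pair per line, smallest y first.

88805 5662
15772656049 1005627820

√246 → a₀=15, period (1,2,5,1,14,1,5,2,1,30); ℓ=10 even so k=9
step 0: (15, 1)  from 15·(1,0) + (0,1)
step 1: (16, 1)  from 1·(15,1) + (1,0)
…
step 4: (298, 19)  from 1·(251,16) + (47,3)
step 5: (4423, 282)  from 14·(298,19) + (251,16)
…
step 8: (60777, 3875)  from 2·(28028,1787) + (4721,301)
step 9: (88805, 5662)  from 1·(60777,3875) + (28028,1787)
→ (88805, 5662).  Check: 88805²=7886328025, 246·5662²=7886328024, difference 1.
k=2:  x_2 = 88805·88805+246·5662·5662 = 15772656049,  y_2 = 88805·5662+5662·88805 = 1005627820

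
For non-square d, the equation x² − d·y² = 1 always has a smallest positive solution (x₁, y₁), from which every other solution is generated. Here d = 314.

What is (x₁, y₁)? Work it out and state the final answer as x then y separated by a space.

392499 22150

√314 → a₀=17, period (1,2,1,1,2,1,34); ℓ=7 odd so k=13
step 0: (17, 1)  from 17·(1,0) + (0,1)
…
step 3: (71, 4)  from 1·(53,3) + (18,1)
step 4: (124, 7)  from 1·(71,4) + (53,3)
…
step 6: (443, 25)  from 1·(319,18) + (124,7)
step 7: (15381, 868)  from 34·(443,25) + (319,18)
step 8: (15824, 893)  from 1·(15381,868) + (443,25)
step 9: (47029, 2654)  from 2·(15824,893) + (15381,868)
…
step 12: (282617, 15949)  from 2·(109882,6201) + (62853,3547)
step 13: (392499, 22150)  from 1·(282617,15949) + (109882,6201)
(x₁, y₁) = (392499, 22150);  392499² − 314·22150² = 1 ✓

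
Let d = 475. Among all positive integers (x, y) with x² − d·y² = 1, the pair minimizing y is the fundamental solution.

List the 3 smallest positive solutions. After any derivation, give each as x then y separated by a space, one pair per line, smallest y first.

57799 2652
6681448801 306565896
772362118440199 35438404443156

√475 = [21; 1,3,1,6,2,6,1,3,1,42, …], period ℓ=10 (even) → k=9
a_0=21:  p_0=21·1+0=21,  q_0=21·0+1=1
a_1=1:  p_1=1·21+1=22,  q_1=1·1+0=1
…
a_5=2:  p_5=2·741+109=1591,  q_5=2·34+5=73
a_6=6:  p_6=6·1591+741=10287,  q_6=6·73+34=472
…
a_8=3:  p_8=3·11878+10287=45921,  q_8=3·545+472=2107
a_9=1:  p_9=1·45921+11878=57799,  q_9=1·2107+545=2652
fundamental: x₁=57799, y₁=2652  (since 3340724401 − 475·7033104 = 1)
k=2:  x_2 = 57799·57799+475·2652·2652 = 6681448801,  y_2 = 57799·2652+2652·57799 = 306565896
k=3:  x_3 = 57799·6681448801+475·2652·306565896 = 772362118440199,  y_3 = 57799·306565896+2652·6681448801 = 35438404443156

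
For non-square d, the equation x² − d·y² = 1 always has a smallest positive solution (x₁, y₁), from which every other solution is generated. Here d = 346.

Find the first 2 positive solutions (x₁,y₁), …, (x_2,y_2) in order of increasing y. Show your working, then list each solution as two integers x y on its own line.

17299 930
598510801 32176140

d=346: √d = [18; 1,1,1,1,36] (ℓ=5, odd), read p_9/q_9
a_0=18:  p_0=18·1+0=18,  q_0=18·0+1=1
a_1=1:  p_1=1·18+1=19,  q_1=1·1+0=1
…
a_3=1:  p_3=1·37+19=56,  q_3=1·2+1=3
a_4=1:  p_4=1·56+37=93,  q_4=1·3+2=5
a_5=36:  p_5=36·93+56=3404,  q_5=36·5+3=183
a_6=1:  p_6=1·3404+93=3497,  q_6=1·183+5=188
…
a_8=1:  p_8=1·6901+3497=10398,  q_8=1·371+188=559
a_9=1:  p_9=1·10398+6901=17299,  q_9=1·559+371=930
(x₁, y₁) = (17299, 930);  17299² − 346·930² = 1 ✓
k=2:  x_2 = 17299·17299+346·930·930 = 598510801,  y_2 = 17299·930+930·17299 = 32176140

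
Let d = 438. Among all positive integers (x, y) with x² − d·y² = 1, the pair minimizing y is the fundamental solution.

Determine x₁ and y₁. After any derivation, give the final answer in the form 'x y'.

293 14

√438 → a₀=20, period (1,12,1,40); ℓ=4 even so k=3
step 0: (20, 1)  from 20·(1,0) + (0,1)
…
step 2: (272, 13)  from 12·(21,1) + (20,1)
step 3: (293, 14)  from 1·(272,13) + (21,1)
fundamental: x₁=293, y₁=14  (since 85849 − 438·196 = 1)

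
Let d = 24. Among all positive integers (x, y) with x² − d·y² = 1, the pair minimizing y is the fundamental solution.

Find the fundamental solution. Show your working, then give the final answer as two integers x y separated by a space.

5 1

√24 → a₀=4, period (1,8); ℓ=2 even so k=1
step 0: (4, 1)  from 4·(1,0) + (0,1)
step 1: (5, 1)  from 1·(4,1) + (1,0)
fundamental: x₁=5, y₁=1  (since 25 − 24·1 = 1)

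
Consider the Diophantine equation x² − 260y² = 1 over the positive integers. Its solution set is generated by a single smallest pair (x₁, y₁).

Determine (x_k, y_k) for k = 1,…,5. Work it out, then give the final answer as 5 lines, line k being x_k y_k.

√260 → a₀=16, period (8,32); ℓ=2 even so k=1
i=0: a=16 ⇒ p=16, q=1
i=1: a=8 ⇒ p=129, q=8
(x₁, y₁) = (129, 8);  129² − 260·8² = 1 ✓
(x_2, y_2) = (129·129 + 260·8·8, 129·8 + 8·129) = (33281, 2064)
(x_3, y_3) = (129·33281 + 260·8·2064, 129·2064 + 8·33281) = (8586369, 532504)
(x_4, y_4) = (129·8586369 + 260·8·532504, 129·532504 + 8·8586369) = (2215249921, 137383968)
(x_5, y_5) = (129·2215249921 + 260·8·137383968, 129·137383968 + 8·2215249921) = (571525893249, 35444531240)

129 8
33281 2064
8586369 532504
2215249921 137383968
571525893249 35444531240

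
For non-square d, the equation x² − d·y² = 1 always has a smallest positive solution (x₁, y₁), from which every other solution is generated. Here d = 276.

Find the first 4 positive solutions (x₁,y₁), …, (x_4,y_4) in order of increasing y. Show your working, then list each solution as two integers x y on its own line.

[16; 1,1,1,1,2,2,2,1,1,1,1,32] for √276; ℓ=12 ⇒ convergent index 11
k=0  a_k=16  p_k/q_k = 16/1
k=1  a_k=1  p_k/q_k = 17/1
k=2  a_k=1  p_k/q_k = 33/2
…
k=4  a_k=1  p_k/q_k = 83/5
…
k=6  a_k=2  p_k/q_k = 515/31
k=7  a_k=2  p_k/q_k = 1246/75
k=8  a_k=1  p_k/q_k = 1761/106
k=9  a_k=1  p_k/q_k = 3007/181
k=10  a_k=1  p_k/q_k = 4768/287
k=11  a_k=1  p_k/q_k = 7775/468
→ (7775, 468).  Check: 7775²=60450625, 276·468²=60450624, difference 1.
(7775+468√276)^2 = 120901249 + 7277400√276
(7775+468√276)^3 = 1880014414175 + 113163569532√276
(7775+468√276)^4 = 29234224019520001 + 1759693498945200√276

7775 468
120901249 7277400
1880014414175 113163569532
29234224019520001 1759693498945200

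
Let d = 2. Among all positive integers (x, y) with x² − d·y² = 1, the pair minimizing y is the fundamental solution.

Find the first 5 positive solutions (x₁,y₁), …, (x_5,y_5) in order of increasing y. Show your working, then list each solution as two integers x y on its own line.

3 2
17 12
99 70
577 408
3363 2378

[1; 2] for √2; ℓ=1 ⇒ convergent index 1
k=0  a_k=1  p_k/q_k = 1/1
k=1  a_k=2  p_k/q_k = 3/2
→ (3, 2).  Check: 3²=9, 2·2²=8, difference 1.
(3+2√2)^2 = 17 + 12√2
(3+2√2)^3 = 99 + 70√2
(3+2√2)^4 = 577 + 408√2
(3+2√2)^5 = 3363 + 2378√2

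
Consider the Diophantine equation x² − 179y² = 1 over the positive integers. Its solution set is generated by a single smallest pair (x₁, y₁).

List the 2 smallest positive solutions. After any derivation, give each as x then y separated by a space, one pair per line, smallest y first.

4190210 313191
35115719688199 2624672120220

[13; 2,1,1,1,3,…,1,2,26] for √179; ℓ=14 ⇒ convergent index 13
k=0  a_k=13  p_k/q_k = 13/1
k=1  a_k=2  p_k/q_k = 27/2
…
k=4  a_k=1  p_k/q_k = 107/8
k=5  a_k=3  p_k/q_k = 388/29
…
k=12  a_k=1  p_k/q_k = 1588459/118727
k=13  a_k=2  p_k/q_k = 4190210/313191
(x₁, y₁) = (4190210, 313191);  4190210² − 179·313191² = 1 ✓
k=2:  x_2 = 4190210·4190210+179·313191·313191 = 35115719688199,  y_2 = 4190210·313191+313191·4190210 = 2624672120220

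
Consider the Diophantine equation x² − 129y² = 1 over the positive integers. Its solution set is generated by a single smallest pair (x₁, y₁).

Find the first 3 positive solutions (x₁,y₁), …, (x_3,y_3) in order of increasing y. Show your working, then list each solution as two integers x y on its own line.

[11; 2,1,3,1,6,1,3,1,2,22] for √129; ℓ=10 ⇒ convergent index 9
k=0  a_k=11  p_k/q_k = 11/1
…
k=8  a_k=1  p_k/q_k = 6031/531
k=9  a_k=2  p_k/q_k = 16855/1484
(x₁, y₁) = (16855, 1484);  16855² − 129·1484² = 1 ✓
k=2:  x_2 = 16855·16855+129·1484·1484 = 568182049,  y_2 = 16855·1484+1484·16855 = 50025640
k=3:  x_3 = 16855·568182049+129·1484·50025640 = 19153416854935,  y_3 = 16855·50025640+1484·568182049 = 1686364322916

16855 1484
568182049 50025640
19153416854935 1686364322916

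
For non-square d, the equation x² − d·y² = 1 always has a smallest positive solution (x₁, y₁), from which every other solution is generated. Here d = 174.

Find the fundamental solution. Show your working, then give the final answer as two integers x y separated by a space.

[13; 5,4,5,26] for √174; ℓ=4 ⇒ convergent index 3
step 0: (13, 1)  from 13·(1,0) + (0,1)
…
step 2: (277, 21)  from 4·(66,5) + (13,1)
step 3: (1451, 110)  from 5·(277,21) + (66,5)
(x₁, y₁) = (1451, 110);  1451² − 174·110² = 1 ✓

1451 110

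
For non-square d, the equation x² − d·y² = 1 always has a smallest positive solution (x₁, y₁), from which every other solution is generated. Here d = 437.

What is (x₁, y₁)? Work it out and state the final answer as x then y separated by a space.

[20; 1,9,2,9,1,40] for √437; ℓ=6 ⇒ convergent index 5
k=0  a_k=20  p_k/q_k = 20/1
…
k=2  a_k=9  p_k/q_k = 209/10
k=3  a_k=2  p_k/q_k = 439/21
k=4  a_k=9  p_k/q_k = 4160/199
k=5  a_k=1  p_k/q_k = 4599/220
(x₁, y₁) = (4599, 220);  4599² − 437·220² = 1 ✓

4599 220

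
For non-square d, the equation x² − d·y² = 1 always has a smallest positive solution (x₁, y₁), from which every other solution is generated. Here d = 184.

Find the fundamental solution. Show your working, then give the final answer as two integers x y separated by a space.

24335 1794

√184 = [13; 1,1,3,2,1,2,1,2,3,1,1,26, …], period ℓ=12 (even) → k=11
step 0: (13, 1)  from 13·(1,0) + (0,1)
…
step 4: (217, 16)  from 2·(95,7) + (27,2)
…
step 6: (841, 62)  from 2·(312,23) + (217,16)
…
step 10: (13741, 1013)  from 1·(10594,781) + (3147,232)
step 11: (24335, 1794)  from 1·(13741,1013) + (10594,781)
(x₁, y₁) = (24335, 1794);  24335² − 184·1794² = 1 ✓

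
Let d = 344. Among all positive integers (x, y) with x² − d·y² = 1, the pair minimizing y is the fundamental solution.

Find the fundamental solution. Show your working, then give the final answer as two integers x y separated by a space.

10405 561

√344 = [18; 1,1,4,1,3,1,4,1,1,36, …], period ℓ=10 (even) → k=9
i=0: a=18 ⇒ p=18, q=1
…
i=2: a=1 ⇒ p=37, q=2
…
i=5: a=3 ⇒ p=779, q=42
i=6: a=1 ⇒ p=983, q=53
…
i=8: a=1 ⇒ p=5694, q=307
i=9: a=1 ⇒ p=10405, q=561
fundamental: x₁=10405, y₁=561  (since 108264025 − 344·314721 = 1)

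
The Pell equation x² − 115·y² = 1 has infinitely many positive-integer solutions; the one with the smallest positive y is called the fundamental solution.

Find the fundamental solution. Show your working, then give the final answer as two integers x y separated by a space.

√115 = [10; 1,2,1,1,1,1,1,2,1,20, …], period ℓ=10 (even) → k=9
a_0=10:  p_0=10·1+0=10,  q_0=10·0+1=1
a_1=1:  p_1=1·10+1=11,  q_1=1·1+0=1
a_2=2:  p_2=2·11+10=32,  q_2=2·1+1=3
a_3=1:  p_3=1·32+11=43,  q_3=1·3+1=4
a_4=1:  p_4=1·43+32=75,  q_4=1·4+3=7
…
a_6=1:  p_6=1·118+75=193,  q_6=1·11+7=18
a_7=1:  p_7=1·193+118=311,  q_7=1·18+11=29
a_8=2:  p_8=2·311+193=815,  q_8=2·29+18=76
a_9=1:  p_9=1·815+311=1126,  q_9=1·76+29=105
(x₁, y₁) = (1126, 105);  1126² − 115·105² = 1 ✓

1126 105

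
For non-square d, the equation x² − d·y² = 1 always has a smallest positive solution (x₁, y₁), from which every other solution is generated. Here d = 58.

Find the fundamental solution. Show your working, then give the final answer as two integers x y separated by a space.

√58 → a₀=7, period (1,1,1,1,1,1,14); ℓ=7 odd so k=13
k=0  a_k=7  p_k/q_k = 7/1
k=1  a_k=1  p_k/q_k = 8/1
…
k=3  a_k=1  p_k/q_k = 23/3
k=4  a_k=1  p_k/q_k = 38/5
…
k=6  a_k=1  p_k/q_k = 99/13
…
k=8  a_k=1  p_k/q_k = 1546/203
…
k=10  a_k=1  p_k/q_k = 4539/596
k=11  a_k=1  p_k/q_k = 7532/989
k=12  a_k=1  p_k/q_k = 12071/1585
k=13  a_k=1  p_k/q_k = 19603/2574
(x₁, y₁) = (19603, 2574);  19603² − 58·2574² = 1 ✓

19603 2574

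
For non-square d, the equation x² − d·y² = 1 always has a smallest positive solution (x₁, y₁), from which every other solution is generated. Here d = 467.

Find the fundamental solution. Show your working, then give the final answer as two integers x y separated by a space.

[21; 1,1,1,1,3,…,1,1,42] for √467; ℓ=14 ⇒ convergent index 13
i=0: a=21 ⇒ p=21, q=1
…
i=3: a=1 ⇒ p=65, q=3
i=4: a=1 ⇒ p=108, q=5
…
i=6: a=3 ⇒ p=1275, q=59
…
i=12: a=1 ⇒ p=991929, q=45901
i=13: a=1 ⇒ p=1625626, q=75225
fundamental: x₁=1625626, y₁=75225  (since 2642659891876 − 467·5658800625 = 1)

1625626 75225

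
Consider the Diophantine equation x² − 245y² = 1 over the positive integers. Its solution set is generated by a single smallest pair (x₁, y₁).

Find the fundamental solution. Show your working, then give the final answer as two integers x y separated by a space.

√245 → a₀=15, period (1,1,1,7,6,7,1,1,1,30); ℓ=10 even so k=9
step 0: (15, 1)  from 15·(1,0) + (0,1)
step 1: (16, 1)  from 1·(15,1) + (1,0)
step 2: (31, 2)  from 1·(16,1) + (15,1)
step 3: (47, 3)  from 1·(31,2) + (16,1)
…
step 5: (2207, 141)  from 6·(360,23) + (47,3)
…
step 8: (33825, 2161)  from 1·(18016,1151) + (15809,1010)
step 9: (51841, 3312)  from 1·(33825,2161) + (18016,1151)
(x₁, y₁) = (51841, 3312);  51841² − 245·3312² = 1 ✓

51841 3312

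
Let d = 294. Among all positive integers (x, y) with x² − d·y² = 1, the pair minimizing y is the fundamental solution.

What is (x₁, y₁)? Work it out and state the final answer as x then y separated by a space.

d=294: √d = [17; 6,1,4,1,6,34] (ℓ=6, even), read p_5/q_5
k=0  a_k=17  p_k/q_k = 17/1
k=1  a_k=6  p_k/q_k = 103/6
k=2  a_k=1  p_k/q_k = 120/7
…
k=4  a_k=1  p_k/q_k = 703/41
k=5  a_k=6  p_k/q_k = 4801/280
→ (4801, 280).  Check: 4801²=23049601, 294·280²=23049600, difference 1.

4801 280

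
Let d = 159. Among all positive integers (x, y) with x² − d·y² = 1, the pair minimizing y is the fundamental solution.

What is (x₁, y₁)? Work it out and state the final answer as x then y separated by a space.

d=159: √d = [12; 1,1,1,1,3,1,1,1,1,24] (ℓ=10, even), read p_9/q_9
a_0=12:  p_0=12·1+0=12,  q_0=12·0+1=1
a_1=1:  p_1=1·12+1=13,  q_1=1·1+0=1
…
a_3=1:  p_3=1·25+13=38,  q_3=1·2+1=3
…
a_6=1:  p_6=1·227+63=290,  q_6=1·18+5=23
a_7=1:  p_7=1·290+227=517,  q_7=1·23+18=41
a_8=1:  p_8=1·517+290=807,  q_8=1·41+23=64
a_9=1:  p_9=1·807+517=1324,  q_9=1·64+41=105
→ (1324, 105).  Check: 1324²=1752976, 159·105²=1752975, difference 1.

1324 105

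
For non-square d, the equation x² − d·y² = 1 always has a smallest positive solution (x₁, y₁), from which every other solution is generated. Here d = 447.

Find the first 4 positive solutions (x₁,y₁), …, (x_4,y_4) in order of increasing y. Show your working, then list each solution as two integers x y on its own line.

148 7
43807 2072
12966724 613305
3838106497 181536208

√447 = [21; 7,42, …], period ℓ=2 (even) → k=1
k=0  a_k=21  p_k/q_k = 21/1
k=1  a_k=7  p_k/q_k = 148/7
→ (148, 7).  Check: 148²=21904, 447·7²=21903, difference 1.
(148+7√447)^2 = 43807 + 2072√447
(148+7√447)^3 = 12966724 + 613305√447
(148+7√447)^4 = 3838106497 + 181536208√447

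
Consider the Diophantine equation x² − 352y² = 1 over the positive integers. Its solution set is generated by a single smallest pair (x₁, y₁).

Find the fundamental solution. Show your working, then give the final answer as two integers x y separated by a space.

77617 4137

d=352: √d = [18; 1,3,5,9,5,3,1,36] (ℓ=8, even), read p_7/q_7
i=0: a=18 ⇒ p=18, q=1
i=1: a=1 ⇒ p=19, q=1
i=2: a=3 ⇒ p=75, q=4
…
i=4: a=9 ⇒ p=3621, q=193
…
i=6: a=3 ⇒ p=59118, q=3151
i=7: a=1 ⇒ p=77617, q=4137
→ (77617, 4137).  Check: 77617²=6024398689, 352·4137²=6024398688, difference 1.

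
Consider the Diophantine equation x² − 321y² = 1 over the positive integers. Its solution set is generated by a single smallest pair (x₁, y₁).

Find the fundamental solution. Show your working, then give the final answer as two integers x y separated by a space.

√321 → a₀=17, period (1,10,1,34); ℓ=4 even so k=3
i=0: a=17 ⇒ p=17, q=1
i=1: a=1 ⇒ p=18, q=1
i=2: a=10 ⇒ p=197, q=11
i=3: a=1 ⇒ p=215, q=12
fundamental: x₁=215, y₁=12  (since 46225 − 321·144 = 1)

215 12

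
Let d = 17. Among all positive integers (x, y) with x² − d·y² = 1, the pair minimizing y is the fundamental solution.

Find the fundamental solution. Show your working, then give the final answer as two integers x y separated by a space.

33 8

√17 → a₀=4, period (8); ℓ=1 odd so k=1
i=0: a=4 ⇒ p=4, q=1
i=1: a=8 ⇒ p=33, q=8
→ (33, 8).  Check: 33²=1089, 17·8²=1088, difference 1.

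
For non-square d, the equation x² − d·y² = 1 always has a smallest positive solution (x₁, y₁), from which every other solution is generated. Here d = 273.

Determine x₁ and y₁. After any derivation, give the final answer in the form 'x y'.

√273 → a₀=16, period (1,1,10,1,1,32); ℓ=6 even so k=5
a_0=16:  p_0=16·1+0=16,  q_0=16·0+1=1
…
a_3=10:  p_3=10·33+17=347,  q_3=10·2+1=21
a_4=1:  p_4=1·347+33=380,  q_4=1·21+2=23
a_5=1:  p_5=1·380+347=727,  q_5=1·23+21=44
→ (727, 44).  Check: 727²=528529, 273·44²=528528, difference 1.

727 44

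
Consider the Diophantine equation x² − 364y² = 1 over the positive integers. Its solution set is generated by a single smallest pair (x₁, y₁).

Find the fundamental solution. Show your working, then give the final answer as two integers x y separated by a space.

√364 = [19; 12,1,2,3,1,8,1,3,2,1,12,38, …], period ℓ=12 (even) → k=11
i=0: a=19 ⇒ p=19, q=1
…
i=2: a=1 ⇒ p=248, q=13
…
i=4: a=3 ⇒ p=2423, q=127
…
i=6: a=8 ⇒ p=27607, q=1447
…
i=10: a=1 ⇒ p=390371, q=20461
i=11: a=12 ⇒ p=4954951, q=259710
→ (4954951, 259710).  Check: 4954951²=24551539412401, 364·259710²=24551539412400, difference 1.

4954951 259710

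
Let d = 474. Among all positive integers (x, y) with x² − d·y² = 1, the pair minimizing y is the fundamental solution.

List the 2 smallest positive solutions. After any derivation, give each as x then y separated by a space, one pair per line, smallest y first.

d=474: √d = [21; 1,3,2,1,1,…,3,1,42] (ℓ=14, even), read p_13/q_13
k=0  a_k=21  p_k/q_k = 21/1
…
k=2  a_k=3  p_k/q_k = 87/4
…
k=4  a_k=1  p_k/q_k = 283/13
…
k=6  a_k=1  p_k/q_k = 762/35
k=7  a_k=6  p_k/q_k = 5051/232
k=8  a_k=1  p_k/q_k = 5813/267
k=9  a_k=1  p_k/q_k = 10864/499
k=10  a_k=1  p_k/q_k = 16677/766
k=11  a_k=2  p_k/q_k = 44218/2031
k=12  a_k=3  p_k/q_k = 149331/6859
k=13  a_k=1  p_k/q_k = 193549/8890
(x₁, y₁) = (193549, 8890);  193549² − 474·8890² = 1 ✓
k=2:  x_2 = 193549·193549+474·8890·8890 = 74922430801,  y_2 = 193549·8890+8890·193549 = 3441301220

193549 8890
74922430801 3441301220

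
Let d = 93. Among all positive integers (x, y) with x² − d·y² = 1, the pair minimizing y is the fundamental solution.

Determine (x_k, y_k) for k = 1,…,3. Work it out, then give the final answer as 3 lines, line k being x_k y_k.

√93 = [9; 1,1,1,4,6,4,1,1,1,18, …], period ℓ=10 (even) → k=9
a_0=9:  p_0=9·1+0=9,  q_0=9·0+1=1
…
a_4=4:  p_4=4·29+19=135,  q_4=4·3+2=14
…
a_6=4:  p_6=4·839+135=3491,  q_6=4·87+14=362
…
a_8=1:  p_8=1·4330+3491=7821,  q_8=1·449+362=811
a_9=1:  p_9=1·7821+4330=12151,  q_9=1·811+449=1260
fundamental: x₁=12151, y₁=1260  (since 147646801 − 93·1587600 = 1)
k=2:  x_2 = 12151·12151+93·1260·1260 = 295293601,  y_2 = 12151·1260+1260·12151 = 30620520
k=3:  x_3 = 12151·295293601+93·1260·30620520 = 7176225079351,  y_3 = 12151·30620520+1260·295293601 = 744139875780

12151 1260
295293601 30620520
7176225079351 744139875780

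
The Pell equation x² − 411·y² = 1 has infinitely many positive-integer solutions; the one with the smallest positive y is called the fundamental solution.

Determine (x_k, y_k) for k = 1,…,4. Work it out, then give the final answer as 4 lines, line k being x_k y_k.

49730 2453
4946145799 243975380
491943661118810 24265791292347
48928716529930696801 2413475601692857240

d=411: √d = [20; 3,1,1,1,19,1,1,1,3,40] (ℓ=10, even), read p_9/q_9
i=0: a=20 ⇒ p=20, q=1
i=1: a=3 ⇒ p=61, q=3
…
i=3: a=1 ⇒ p=142, q=7
…
i=8: a=1 ⇒ p=13583, q=670
i=9: a=3 ⇒ p=49730, q=2453
fundamental: x₁=49730, y₁=2453  (since 2473072900 − 411·6017209 = 1)
(49730+2453√411)^2 = 4946145799 + 243975380√411
(49730+2453√411)^3 = 491943661118810 + 24265791292347√411
(49730+2453√411)^4 = 48928716529930696801 + 2413475601692857240√411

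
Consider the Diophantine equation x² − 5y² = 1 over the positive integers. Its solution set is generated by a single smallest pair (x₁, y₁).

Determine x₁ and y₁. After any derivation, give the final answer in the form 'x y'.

9 4

d=5: √d = [2; 4] (ℓ=1, odd), read p_1/q_1
step 0: (2, 1)  from 2·(1,0) + (0,1)
step 1: (9, 4)  from 4·(2,1) + (1,0)
fundamental: x₁=9, y₁=4  (since 81 − 5·16 = 1)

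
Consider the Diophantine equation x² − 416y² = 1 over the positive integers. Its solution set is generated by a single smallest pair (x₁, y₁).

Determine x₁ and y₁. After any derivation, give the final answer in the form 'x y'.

[20; 2,1,1,9,1,1,2,40] for √416; ℓ=8 ⇒ convergent index 7
i=0: a=20 ⇒ p=20, q=1
…
i=2: a=1 ⇒ p=61, q=3
…
i=4: a=9 ⇒ p=979, q=48
…
i=6: a=1 ⇒ p=2060, q=101
i=7: a=2 ⇒ p=5201, q=255
→ (5201, 255).  Check: 5201²=27050401, 416·255²=27050400, difference 1.

5201 255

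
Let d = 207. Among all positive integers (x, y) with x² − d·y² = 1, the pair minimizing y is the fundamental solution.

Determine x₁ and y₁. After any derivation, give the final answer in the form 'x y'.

1151 80

√207 = [14; 2,1,1,2,1,1,2,28, …], period ℓ=8 (even) → k=7
step 0: (14, 1)  from 14·(1,0) + (0,1)
step 1: (29, 2)  from 2·(14,1) + (1,0)
step 2: (43, 3)  from 1·(29,2) + (14,1)
step 3: (72, 5)  from 1·(43,3) + (29,2)
step 4: (187, 13)  from 2·(72,5) + (43,3)
…
step 6: (446, 31)  from 1·(259,18) + (187,13)
step 7: (1151, 80)  from 2·(446,31) + (259,18)
fundamental: x₁=1151, y₁=80  (since 1324801 − 207·6400 = 1)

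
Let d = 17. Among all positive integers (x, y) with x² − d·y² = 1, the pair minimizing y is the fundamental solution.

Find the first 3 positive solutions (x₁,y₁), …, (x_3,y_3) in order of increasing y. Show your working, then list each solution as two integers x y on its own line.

33 8
2177 528
143649 34840

[4; 8] for √17; ℓ=1 ⇒ convergent index 1
k=0  a_k=4  p_k/q_k = 4/1
k=1  a_k=8  p_k/q_k = 33/8
fundamental: x₁=33, y₁=8  (since 1089 − 17·64 = 1)
(x_2, y_2) = (33·33 + 17·8·8, 33·8 + 8·33) = (2177, 528)
(x_3, y_3) = (33·2177 + 17·8·528, 33·528 + 8·2177) = (143649, 34840)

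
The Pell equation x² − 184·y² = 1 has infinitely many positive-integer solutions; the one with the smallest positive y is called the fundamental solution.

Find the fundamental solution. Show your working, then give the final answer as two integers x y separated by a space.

[13; 1,1,3,2,1,2,1,2,3,1,1,26] for √184; ℓ=12 ⇒ convergent index 11
k=0  a_k=13  p_k/q_k = 13/1
k=1  a_k=1  p_k/q_k = 14/1
k=2  a_k=1  p_k/q_k = 27/2
k=3  a_k=3  p_k/q_k = 95/7
k=4  a_k=2  p_k/q_k = 217/16
k=5  a_k=1  p_k/q_k = 312/23
k=6  a_k=2  p_k/q_k = 841/62
k=7  a_k=1  p_k/q_k = 1153/85
…
k=9  a_k=3  p_k/q_k = 10594/781
k=10  a_k=1  p_k/q_k = 13741/1013
k=11  a_k=1  p_k/q_k = 24335/1794
(x₁, y₁) = (24335, 1794);  24335² − 184·1794² = 1 ✓

24335 1794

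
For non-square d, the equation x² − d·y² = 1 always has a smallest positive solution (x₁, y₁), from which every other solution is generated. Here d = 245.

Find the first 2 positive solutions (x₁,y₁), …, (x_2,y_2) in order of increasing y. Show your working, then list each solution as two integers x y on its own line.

51841 3312
5374978561 343394784

√245 = [15; 1,1,1,7,6,7,1,1,1,30, …], period ℓ=10 (even) → k=9
step 0: (15, 1)  from 15·(1,0) + (0,1)
…
step 3: (47, 3)  from 1·(31,2) + (16,1)
…
step 5: (2207, 141)  from 6·(360,23) + (47,3)
step 6: (15809, 1010)  from 7·(2207,141) + (360,23)
step 7: (18016, 1151)  from 1·(15809,1010) + (2207,141)
step 8: (33825, 2161)  from 1·(18016,1151) + (15809,1010)
step 9: (51841, 3312)  from 1·(33825,2161) + (18016,1151)
fundamental: x₁=51841, y₁=3312  (since 2687489281 − 245·10969344 = 1)
(x_2, y_2) = (51841·51841 + 245·3312·3312, 51841·3312 + 3312·51841) = (5374978561, 343394784)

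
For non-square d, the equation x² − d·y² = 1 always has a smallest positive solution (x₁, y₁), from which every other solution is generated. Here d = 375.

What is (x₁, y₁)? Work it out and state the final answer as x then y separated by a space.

15124 781

d=375: √d = [19; 2,1,2,1,5,1,2,1,2,38] (ℓ=10, even), read p_9/q_9
a_0=19:  p_0=19·1+0=19,  q_0=19·0+1=1
a_1=2:  p_1=2·19+1=39,  q_1=2·1+0=2
…
a_3=2:  p_3=2·58+39=155,  q_3=2·3+2=8
a_4=1:  p_4=1·155+58=213,  q_4=1·8+3=11
…
a_7=2:  p_7=2·1433+1220=4086,  q_7=2·74+63=211
a_8=1:  p_8=1·4086+1433=5519,  q_8=1·211+74=285
a_9=2:  p_9=2·5519+4086=15124,  q_9=2·285+211=781
→ (15124, 781).  Check: 15124²=228735376, 375·781²=228735375, difference 1.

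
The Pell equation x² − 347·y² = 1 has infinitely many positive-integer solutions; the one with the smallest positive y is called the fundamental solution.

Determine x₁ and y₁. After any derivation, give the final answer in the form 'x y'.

d=347: √d = [18; 1,1,1,2,4,…,1,1,36] (ℓ=14, even), read p_13/q_13
a_0=18:  p_0=18·1+0=18,  q_0=18·0+1=1
…
a_6=1:  p_6=1·652+149=801,  q_6=1·35+8=43
a_7=17:  p_7=17·801+652=14269,  q_7=17·43+35=766
a_8=1:  p_8=1·14269+801=15070,  q_8=1·766+43=809
a_9=4:  p_9=4·15070+14269=74549,  q_9=4·809+766=4002
a_10=2:  p_10=2·74549+15070=164168,  q_10=2·4002+809=8813
…
a_12=1:  p_12=1·238717+164168=402885,  q_12=1·12815+8813=21628
a_13=1:  p_13=1·402885+238717=641602,  q_13=1·21628+12815=34443
fundamental: x₁=641602, y₁=34443  (since 411653126404 − 347·1186320249 = 1)

641602 34443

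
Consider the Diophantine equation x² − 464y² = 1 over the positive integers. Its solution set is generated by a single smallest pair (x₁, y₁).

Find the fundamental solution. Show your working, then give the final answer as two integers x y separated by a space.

9801 455

d=464: √d = [21; 1,1,5,1,1,1,5,1,1,42] (ℓ=10, even), read p_9/q_9
k=0  a_k=21  p_k/q_k = 21/1
…
k=2  a_k=1  p_k/q_k = 43/2
k=3  a_k=5  p_k/q_k = 237/11
k=4  a_k=1  p_k/q_k = 280/13
k=5  a_k=1  p_k/q_k = 517/24
k=6  a_k=1  p_k/q_k = 797/37
…
k=8  a_k=1  p_k/q_k = 5299/246
k=9  a_k=1  p_k/q_k = 9801/455
(x₁, y₁) = (9801, 455);  9801² − 464·455² = 1 ✓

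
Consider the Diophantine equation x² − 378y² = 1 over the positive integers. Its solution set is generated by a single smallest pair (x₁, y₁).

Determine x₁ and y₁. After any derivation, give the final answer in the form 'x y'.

8749 450

[19; 2,3,1,4,1,3,2,38] for √378; ℓ=8 ⇒ convergent index 7
a_0=19:  p_0=19·1+0=19,  q_0=19·0+1=1
…
a_2=3:  p_2=3·39+19=136,  q_2=3·2+1=7
…
a_6=3:  p_6=3·1011+836=3869,  q_6=3·52+43=199
a_7=2:  p_7=2·3869+1011=8749,  q_7=2·199+52=450
(x₁, y₁) = (8749, 450);  8749² − 378·450² = 1 ✓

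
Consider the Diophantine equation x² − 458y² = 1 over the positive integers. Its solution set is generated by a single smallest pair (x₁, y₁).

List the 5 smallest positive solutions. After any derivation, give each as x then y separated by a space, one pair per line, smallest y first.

√458 = [21; 2,2,42, …], period ℓ=3 (odd) → k=5
k=0  a_k=21  p_k/q_k = 21/1
…
k=4  a_k=2  p_k/q_k = 9181/429
k=5  a_k=2  p_k/q_k = 22899/1070
fundamental: x₁=22899, y₁=1070  (since 524364201 − 458·1144900 = 1)
n=2: (22899,1070)∘(22899,1070) = (22899·22899+458·1070·1070, 22899·1070+1070·22899) = (1048728401,49003860)
n=3: (1048728401,49003860)∘(22899,1070) = (22899·1048728401+458·1070·49003860, 22899·49003860+1070·1048728401) = (48029663286099,2244278779210)
n=4: (48029663286099,2244278779210)∘(22899,1070) = (22899·48029663286099+458·1070·2244278779210, 22899·2244278779210+1070·48029663286099) = (2199662518128033601,102783479481255720)
n=5: (2199662518128033601,102783479481255720)∘(22899,1070) = (22899·2199662518128033601+458·1070·102783479481255720, 22899·102783479481255720+1070·2199662518128033601) = (100740143957198019572499,4707277791038270685350)

22899 1070
1048728401 49003860
48029663286099 2244278779210
2199662518128033601 102783479481255720
100740143957198019572499 4707277791038270685350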